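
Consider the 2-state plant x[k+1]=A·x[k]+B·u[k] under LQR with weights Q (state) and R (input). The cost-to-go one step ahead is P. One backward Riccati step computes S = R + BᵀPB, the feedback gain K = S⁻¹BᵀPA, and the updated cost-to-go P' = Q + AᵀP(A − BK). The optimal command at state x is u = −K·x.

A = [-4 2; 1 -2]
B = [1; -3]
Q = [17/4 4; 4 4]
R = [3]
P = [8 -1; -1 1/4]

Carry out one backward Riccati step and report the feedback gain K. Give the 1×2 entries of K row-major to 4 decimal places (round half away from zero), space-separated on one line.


BᵀP = [11.0000 -1.7500]
S = R + BᵀPB = [3] + [16.2500] = [19.2500]
BᵀPA = [-45.7500 25.5000]
K = S⁻¹·BᵀPA = [-2.3766 1.3247]
A−BK = [-1.6234 0.6753; -6.1299 1.9740]
AᵀP(A−BK) = [27.5195 -13.8961; -13.8961 7.2208]
P' = Q + AᵀP(A−BK) = [31.7695 -9.8961; -9.8961 11.2208]
tr(P') = 42.9903

-2.3766 1.3247


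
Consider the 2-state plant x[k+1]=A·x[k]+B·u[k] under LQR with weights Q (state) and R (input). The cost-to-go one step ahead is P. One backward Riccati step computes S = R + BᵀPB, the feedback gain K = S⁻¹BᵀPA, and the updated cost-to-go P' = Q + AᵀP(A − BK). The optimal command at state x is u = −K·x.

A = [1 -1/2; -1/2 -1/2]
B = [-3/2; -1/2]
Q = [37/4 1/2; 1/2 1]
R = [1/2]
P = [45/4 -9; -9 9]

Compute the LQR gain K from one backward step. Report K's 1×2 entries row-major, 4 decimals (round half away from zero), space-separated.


-1.1588 0.1159

BᵀP = [-12.3750 9.0000]
S = R + BᵀPB = [1/2] + [14.0625] = [14.5625]
BᵀPA = [-16.8750 1.6875]
K = S⁻¹·BᵀPA = [-1.1588 0.1159]
A−BK = [-0.7382 -0.3262; -1.0794 -0.4421]
AᵀP(A−BK) = [2.9453 0.8305; 0.8305 0.3670]
P' = Q + AᵀP(A−BK) = [12.1953 1.3305; 1.3305 1.3670]
tr(P') = 13.5622


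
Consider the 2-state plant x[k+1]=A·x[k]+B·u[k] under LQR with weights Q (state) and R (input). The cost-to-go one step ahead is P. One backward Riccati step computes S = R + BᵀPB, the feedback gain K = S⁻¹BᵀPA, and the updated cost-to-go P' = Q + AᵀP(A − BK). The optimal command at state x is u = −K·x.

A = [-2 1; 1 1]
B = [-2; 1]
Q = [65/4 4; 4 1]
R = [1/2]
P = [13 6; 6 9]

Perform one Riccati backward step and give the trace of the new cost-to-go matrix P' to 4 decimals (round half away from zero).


37.6367

BᵀP = [-20.0000 -3.0000]
S = R + BᵀPB = [1/2] + [37.0000] = [37.5000]
BᵀPA = [37.0000 -23.0000]
K = S⁻¹·BᵀPA = [0.9867 -0.6133]
A−BK = [-0.0267 -0.2267; 0.0133 1.6133]
AᵀP(A−BK) = [0.4933 -0.3067; -0.3067 19.8933]
P' = Q + AᵀP(A−BK) = [16.7433 3.6933; 3.6933 20.8933]
tr(P') = 37.6367


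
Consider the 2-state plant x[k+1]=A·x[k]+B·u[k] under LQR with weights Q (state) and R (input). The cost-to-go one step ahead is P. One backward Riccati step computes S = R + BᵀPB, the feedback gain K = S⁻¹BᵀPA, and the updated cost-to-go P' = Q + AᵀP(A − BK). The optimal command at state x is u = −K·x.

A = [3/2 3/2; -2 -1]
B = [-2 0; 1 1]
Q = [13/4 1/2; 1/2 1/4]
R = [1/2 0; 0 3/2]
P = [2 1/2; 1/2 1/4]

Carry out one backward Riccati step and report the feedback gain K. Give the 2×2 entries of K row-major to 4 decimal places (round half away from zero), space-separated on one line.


BᵀP = [-3.5000 -0.7500; 0.5000 0.2500]
S = R + BᵀPB = [1/2 0; 0 3/2] + [6.2500 -0.7500; -0.7500 0.2500] = [6.7500 -0.7500; -0.7500 1.7500]
BᵀPA = [-3.7500 -4.5000; 0.2500 0.5000]
K = S⁻¹·BᵀPA = [-0.5667 -0.6667; -0.1000 0.0000]
A−BK = [0.3667 0.1667; -1.3333 -0.3333]
AᵀP(A−BK) = [0.4000 0.2500; 0.2500 0.2500]
P' = Q + AᵀP(A−BK) = [3.6500 0.7500; 0.7500 0.5000]
tr(P') = 4.1500

-0.5667 -0.6667 -0.1000 0.0000


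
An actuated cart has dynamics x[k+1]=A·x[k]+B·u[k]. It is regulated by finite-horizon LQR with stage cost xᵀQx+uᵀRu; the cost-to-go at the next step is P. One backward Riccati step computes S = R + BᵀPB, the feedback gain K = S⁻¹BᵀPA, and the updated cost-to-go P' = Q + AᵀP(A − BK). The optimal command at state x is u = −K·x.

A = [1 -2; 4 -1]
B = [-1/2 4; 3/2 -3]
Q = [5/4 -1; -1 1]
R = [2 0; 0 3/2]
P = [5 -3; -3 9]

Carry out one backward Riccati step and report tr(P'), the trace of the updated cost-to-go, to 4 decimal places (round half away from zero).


BᵀP = [-7.0000 15.0000; 29.0000 -39.0000]
S = R + BᵀPB = [2 0; 0 3/2] + [26.0000 -73.0000; -73.0000 233.0000] = [28.0000 -73.0000; -73.0000 234.5000]
BᵀPA = [53.0000 -1.0000; -127.0000 -19.0000]
K = S⁻¹·BᵀPA = [2.5525 -1.3108; 0.2530 -0.4891]
A−BK = [1.2641 -0.6991; 0.9303 -0.5010]
AᵀP(A−BK) = [21.8500 -11.6399; -11.6399 6.3965]
P' = Q + AᵀP(A−BK) = [23.1000 -12.6399; -12.6399 7.3965]
tr(P') = 30.4966

30.4966


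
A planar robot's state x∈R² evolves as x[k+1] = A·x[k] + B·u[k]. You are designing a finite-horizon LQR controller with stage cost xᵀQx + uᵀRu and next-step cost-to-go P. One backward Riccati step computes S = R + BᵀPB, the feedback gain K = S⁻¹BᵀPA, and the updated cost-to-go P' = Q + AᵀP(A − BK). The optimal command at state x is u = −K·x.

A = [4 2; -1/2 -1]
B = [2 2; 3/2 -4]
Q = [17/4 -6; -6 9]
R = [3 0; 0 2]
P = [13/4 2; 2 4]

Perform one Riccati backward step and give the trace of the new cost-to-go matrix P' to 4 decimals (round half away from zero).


BᵀP = [9.5000 10.0000; -1.5000 -12.0000]
S = R + BᵀPB = [3 0; 0 2] + [34.0000 -21.0000; -21.0000 45.0000] = [37.0000 -21.0000; -21.0000 47.0000]
BᵀPA = [33.0000 9.0000; 0.0000 9.0000]
K = S⁻¹·BᵀPA = [1.1949 0.4715; 0.5339 0.4022]
A−BK = [0.5424 0.2527; -0.1568 -0.0986]
AᵀP(A−BK) = [5.5678 2.4407; 2.4407 1.1371]
P' = Q + AᵀP(A−BK) = [9.8178 -3.5593; -3.5593 10.1371]
tr(P') = 19.9549

19.9549


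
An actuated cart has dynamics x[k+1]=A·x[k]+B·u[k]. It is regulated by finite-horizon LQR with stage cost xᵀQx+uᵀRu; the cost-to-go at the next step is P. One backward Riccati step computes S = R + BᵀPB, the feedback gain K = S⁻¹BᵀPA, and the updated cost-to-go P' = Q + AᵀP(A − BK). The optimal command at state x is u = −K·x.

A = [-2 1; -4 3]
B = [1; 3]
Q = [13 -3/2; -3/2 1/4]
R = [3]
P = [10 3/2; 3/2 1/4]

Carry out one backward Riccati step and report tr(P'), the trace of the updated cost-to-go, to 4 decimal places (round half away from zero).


BᵀP = [14.5000 2.2500]
S = R + BᵀPB = [3] + [21.2500] = [24.2500]
BᵀPA = [-38.0000 21.2500]
K = S⁻¹·BᵀPA = [-1.5670 0.8763]
A−BK = [-0.4330 0.1237; 0.7010 0.3711]
AᵀP(A−BK) = [8.4536 -4.7010; -4.7010 2.6289]
P' = Q + AᵀP(A−BK) = [21.4536 -6.2010; -6.2010 2.8789]
tr(P') = 24.3325

24.3325


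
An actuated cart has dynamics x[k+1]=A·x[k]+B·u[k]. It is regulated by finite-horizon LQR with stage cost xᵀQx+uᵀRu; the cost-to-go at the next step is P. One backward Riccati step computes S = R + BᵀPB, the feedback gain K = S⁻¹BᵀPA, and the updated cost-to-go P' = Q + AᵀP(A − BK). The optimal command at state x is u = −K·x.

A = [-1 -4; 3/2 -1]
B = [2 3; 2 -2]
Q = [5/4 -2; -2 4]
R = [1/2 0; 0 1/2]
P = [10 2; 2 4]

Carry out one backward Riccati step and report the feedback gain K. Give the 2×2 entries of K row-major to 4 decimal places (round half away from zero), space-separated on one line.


0.2439 -1.0916 -0.4934 -0.6013

BᵀP = [24.0000 12.0000; 26.0000 -2.0000]
S = R + BᵀPB = [1/2 0; 0 1/2] + [72.0000 48.0000; 48.0000 82.0000] = [72.5000 48.0000; 48.0000 82.5000]
BᵀPA = [-6.0000 -108.0000; -29.0000 -102.0000]
K = S⁻¹·BᵀPA = [0.2439 -1.0916; -0.4934 -0.6013]
A−BK = [-0.0075 -0.0131; 0.0253 -0.0194]
AᵀP(A−BK) = [0.1539 0.0139; 0.0139 0.7807]
P' = Q + AᵀP(A−BK) = [1.4039 -1.9861; -1.9861 4.7807]
tr(P') = 6.1846


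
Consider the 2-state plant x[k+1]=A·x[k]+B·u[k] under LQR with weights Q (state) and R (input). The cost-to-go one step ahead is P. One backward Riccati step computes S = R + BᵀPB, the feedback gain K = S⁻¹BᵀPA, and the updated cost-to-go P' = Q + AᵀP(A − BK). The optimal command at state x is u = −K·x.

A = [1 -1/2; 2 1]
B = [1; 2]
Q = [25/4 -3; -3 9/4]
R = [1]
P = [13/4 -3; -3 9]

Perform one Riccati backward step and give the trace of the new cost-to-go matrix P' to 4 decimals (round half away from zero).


12.7854

BᵀP = [-2.7500 15.0000]
S = R + BᵀPB = [1] + [27.2500] = [28.2500]
BᵀPA = [27.2500 16.3750]
K = S⁻¹·BᵀPA = [0.9646 0.5796]
A−BK = [0.0354 -1.0796; 0.0708 -0.1593]
AᵀP(A−BK) = [0.9646 0.5796; 0.5796 3.3208]
P' = Q + AᵀP(A−BK) = [7.2146 -2.4204; -2.4204 5.5708]
tr(P') = 12.7854


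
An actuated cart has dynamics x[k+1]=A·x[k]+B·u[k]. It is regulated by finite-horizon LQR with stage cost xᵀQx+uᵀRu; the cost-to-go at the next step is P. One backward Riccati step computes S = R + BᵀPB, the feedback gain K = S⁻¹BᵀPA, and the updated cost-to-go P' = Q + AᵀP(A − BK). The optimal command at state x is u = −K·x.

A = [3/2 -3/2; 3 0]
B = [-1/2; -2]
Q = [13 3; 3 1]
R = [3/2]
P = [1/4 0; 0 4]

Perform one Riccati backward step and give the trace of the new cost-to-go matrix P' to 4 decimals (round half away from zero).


17.8114

BᵀP = [-0.1250 -8.0000]
S = R + BᵀPB = [3/2] + [16.0625] = [17.5625]
BᵀPA = [-24.1875 0.1875]
K = S⁻¹·BᵀPA = [-1.3772 0.0107]
A−BK = [0.8114 -1.4947; 0.2456 0.0214]
AᵀP(A−BK) = [3.2509 -0.3043; -0.3043 0.5605]
P' = Q + AᵀP(A−BK) = [16.2509 2.6957; 2.6957 1.5605]
tr(P') = 17.8114


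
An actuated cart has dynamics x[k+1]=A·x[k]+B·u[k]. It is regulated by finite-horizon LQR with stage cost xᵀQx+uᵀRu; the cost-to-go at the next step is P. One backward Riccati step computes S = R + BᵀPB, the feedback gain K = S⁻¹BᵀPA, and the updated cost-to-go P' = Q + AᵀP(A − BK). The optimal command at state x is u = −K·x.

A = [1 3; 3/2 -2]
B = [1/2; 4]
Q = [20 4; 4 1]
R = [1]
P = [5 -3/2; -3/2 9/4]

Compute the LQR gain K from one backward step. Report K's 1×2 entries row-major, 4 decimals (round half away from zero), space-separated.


BᵀP = [-3.5000 8.2500]
S = R + BᵀPB = [1] + [31.2500] = [32.2500]
BᵀPA = [8.8750 -27.0000]
K = S⁻¹·BᵀPA = [0.2752 -0.8372]
A−BK = [0.8624 3.4186; 0.3992 1.3488]
AᵀP(A−BK) = [3.1202 11.9302; 11.9302 49.3953]
P' = Q + AᵀP(A−BK) = [23.1202 15.9302; 15.9302 50.3953]
tr(P') = 73.5155

0.2752 -0.8372


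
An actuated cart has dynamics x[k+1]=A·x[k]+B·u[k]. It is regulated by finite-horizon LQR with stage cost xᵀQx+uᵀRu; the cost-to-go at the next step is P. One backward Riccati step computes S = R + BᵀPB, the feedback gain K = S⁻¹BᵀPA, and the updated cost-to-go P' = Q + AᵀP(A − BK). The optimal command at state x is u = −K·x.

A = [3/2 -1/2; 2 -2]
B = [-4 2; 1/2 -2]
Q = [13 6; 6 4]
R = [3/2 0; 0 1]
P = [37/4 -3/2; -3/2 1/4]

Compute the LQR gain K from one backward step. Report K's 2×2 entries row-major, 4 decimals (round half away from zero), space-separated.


-0.2030 0.0377 0.1457 -0.0086

BᵀP = [-37.7500 6.1250; 21.5000 -3.5000]
S = R + BᵀPB = [3/2 0; 0 1] + [154.0625 -87.7500; -87.7500 50.0000] = [155.5625 -87.7500; -87.7500 51.0000]
BᵀPA = [-44.3750 6.6250; 25.2500 -3.7500]
K = S⁻¹·BᵀPA = [-0.2030 0.0377; 0.1457 -0.0086]
A−BK = [0.3963 -0.3319; 2.3930 -2.0361]
AᵀP(A−BK) = [0.1224 -0.0458; -0.0458 0.0302]
P' = Q + AᵀP(A−BK) = [13.1224 5.9542; 5.9542 4.0302]
tr(P') = 17.1527


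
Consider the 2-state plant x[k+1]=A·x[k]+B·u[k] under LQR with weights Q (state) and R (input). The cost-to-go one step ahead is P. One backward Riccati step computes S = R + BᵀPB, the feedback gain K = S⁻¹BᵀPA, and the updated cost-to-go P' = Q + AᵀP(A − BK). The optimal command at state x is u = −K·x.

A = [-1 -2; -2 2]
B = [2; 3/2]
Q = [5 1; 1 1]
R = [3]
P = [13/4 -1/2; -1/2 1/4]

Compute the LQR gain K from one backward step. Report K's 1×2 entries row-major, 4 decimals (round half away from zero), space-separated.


BᵀP = [5.7500 -0.6250]
S = R + BᵀPB = [3] + [10.5625] = [13.5625]
BᵀPA = [-4.5000 -12.7500]
K = S⁻¹·BᵀPA = [-0.3318 -0.9401]
A−BK = [-0.3364 -0.1198; -1.5023 3.4101]
AᵀP(A−BK) = [0.7569 0.2696; 0.2696 6.0138]
P' = Q + AᵀP(A−BK) = [5.7569 1.2696; 1.2696 7.0138]
tr(P') = 12.7707

-0.3318 -0.9401


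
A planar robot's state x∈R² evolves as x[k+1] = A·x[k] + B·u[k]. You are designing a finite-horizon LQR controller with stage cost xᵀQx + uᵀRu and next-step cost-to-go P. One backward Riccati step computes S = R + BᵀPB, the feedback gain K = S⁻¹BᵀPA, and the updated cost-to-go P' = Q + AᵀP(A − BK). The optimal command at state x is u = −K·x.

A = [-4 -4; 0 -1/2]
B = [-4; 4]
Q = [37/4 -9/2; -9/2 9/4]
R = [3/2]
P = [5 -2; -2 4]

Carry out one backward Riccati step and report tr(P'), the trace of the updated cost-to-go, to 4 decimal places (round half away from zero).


BᵀP = [-28.0000 24.0000]
S = R + BᵀPB = [3/2] + [208.0000] = [209.5000]
BᵀPA = [112.0000 100.0000]
K = S⁻¹·BᵀPA = [0.5346 0.4773]
A−BK = [-1.8616 -2.0907; -2.1384 -2.4093]
AᵀP(A−BK) = [20.1241 22.5394; 22.5394 25.2673]
P' = Q + AᵀP(A−BK) = [29.3741 18.0394; 18.0394 27.5173]
tr(P') = 56.8914

56.8914


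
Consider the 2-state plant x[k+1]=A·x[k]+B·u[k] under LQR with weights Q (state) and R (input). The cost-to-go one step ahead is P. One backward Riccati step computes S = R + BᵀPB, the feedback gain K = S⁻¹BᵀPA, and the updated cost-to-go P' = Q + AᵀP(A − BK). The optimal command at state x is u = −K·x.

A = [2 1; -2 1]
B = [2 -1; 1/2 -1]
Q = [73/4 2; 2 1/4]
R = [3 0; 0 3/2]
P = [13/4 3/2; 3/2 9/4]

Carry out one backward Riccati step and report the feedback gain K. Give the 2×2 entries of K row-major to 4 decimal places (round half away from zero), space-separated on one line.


BᵀP = [7.2500 4.1250; -4.7500 -3.7500]
S = R + BᵀPB = [3 0; 0 3/2] + [16.5625 -11.3750; -11.3750 8.5000] = [19.5625 -11.3750; -11.3750 10.0000]
BᵀPA = [6.2500 11.3750; -2.0000 -8.5000]
K = S⁻¹·BᵀPA = [0.6001 0.2576; 0.4827 -0.5570]
A−BK = [1.2824 -0.0722; -1.8174 0.3142]
AᵀP(A−BK) = [7.2144 -0.7240; -0.7240 0.8355]
P' = Q + AᵀP(A−BK) = [25.4644 1.2760; 1.2760 1.0855]
tr(P') = 26.5499

0.6001 0.2576 0.4827 -0.5570


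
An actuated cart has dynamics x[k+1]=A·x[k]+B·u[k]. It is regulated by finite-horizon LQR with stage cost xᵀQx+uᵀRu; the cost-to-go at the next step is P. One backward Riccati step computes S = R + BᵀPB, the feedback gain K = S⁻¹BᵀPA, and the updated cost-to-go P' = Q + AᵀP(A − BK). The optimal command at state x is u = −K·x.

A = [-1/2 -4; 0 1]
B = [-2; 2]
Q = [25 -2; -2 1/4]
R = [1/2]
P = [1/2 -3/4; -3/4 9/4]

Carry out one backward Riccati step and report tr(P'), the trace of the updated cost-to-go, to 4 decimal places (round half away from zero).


BᵀP = [-2.5000 6.0000]
S = R + BᵀPB = [1/2] + [17.0000] = [17.5000]
BᵀPA = [1.2500 16.0000]
K = S⁻¹·BᵀPA = [0.0714 0.9143]
A−BK = [-0.3571 -2.1714; -0.1429 -0.8286]
AᵀP(A−BK) = [0.0357 0.2321; 0.2321 1.6214]
P' = Q + AᵀP(A−BK) = [25.0357 -1.7679; -1.7679 1.8714]
tr(P') = 26.9071

26.9071


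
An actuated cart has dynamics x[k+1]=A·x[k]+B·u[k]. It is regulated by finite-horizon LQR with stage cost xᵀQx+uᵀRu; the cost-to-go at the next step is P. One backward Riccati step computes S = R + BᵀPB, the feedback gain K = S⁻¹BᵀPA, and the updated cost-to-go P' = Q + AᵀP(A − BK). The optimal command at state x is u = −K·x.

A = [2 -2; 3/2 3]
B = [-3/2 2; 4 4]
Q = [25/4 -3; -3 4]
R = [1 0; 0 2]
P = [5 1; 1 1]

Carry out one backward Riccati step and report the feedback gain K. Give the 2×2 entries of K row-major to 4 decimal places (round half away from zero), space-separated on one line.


-0.3299 0.9361 0.7035 -0.2372

BᵀP = [-3.5000 2.5000; 14.0000 6.0000]
S = R + BᵀPB = [1 0; 0 2] + [15.2500 3.0000; 3.0000 52.0000] = [16.2500 3.0000; 3.0000 54.0000]
BᵀPA = [-3.2500 14.5000; 37.0000 -10.0000]
K = S⁻¹·BᵀPA = [-0.3299 0.9361; 0.7035 -0.2372]
A−BK = [0.0982 -0.1215; 0.0055 0.2044]
AᵀP(A−BK) = [1.1480 -0.6816; -0.6816 1.0547]
P' = Q + AᵀP(A−BK) = [7.3980 -3.6816; -3.6816 5.0547]
tr(P') = 12.4526


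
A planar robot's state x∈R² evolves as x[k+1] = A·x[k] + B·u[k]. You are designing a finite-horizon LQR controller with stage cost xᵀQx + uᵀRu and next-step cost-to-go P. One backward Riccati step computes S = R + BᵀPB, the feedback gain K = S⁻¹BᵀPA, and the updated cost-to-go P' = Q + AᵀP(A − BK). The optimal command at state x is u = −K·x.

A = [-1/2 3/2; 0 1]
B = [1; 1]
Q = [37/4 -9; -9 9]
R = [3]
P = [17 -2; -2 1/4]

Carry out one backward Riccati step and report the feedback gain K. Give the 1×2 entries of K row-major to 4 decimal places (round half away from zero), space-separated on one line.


-0.4615 1.2769

BᵀP = [15.0000 -1.7500]
S = R + BᵀPB = [3] + [13.2500] = [16.2500]
BᵀPA = [-7.5000 20.7500]
K = S⁻¹·BᵀPA = [-0.4615 1.2769]
A−BK = [-0.0385 0.2231; 0.4615 -0.2769]
AᵀP(A−BK) = [0.7885 -2.1731; -2.1731 6.0038]
P' = Q + AᵀP(A−BK) = [10.0385 -11.1731; -11.1731 15.0038]
tr(P') = 25.0423


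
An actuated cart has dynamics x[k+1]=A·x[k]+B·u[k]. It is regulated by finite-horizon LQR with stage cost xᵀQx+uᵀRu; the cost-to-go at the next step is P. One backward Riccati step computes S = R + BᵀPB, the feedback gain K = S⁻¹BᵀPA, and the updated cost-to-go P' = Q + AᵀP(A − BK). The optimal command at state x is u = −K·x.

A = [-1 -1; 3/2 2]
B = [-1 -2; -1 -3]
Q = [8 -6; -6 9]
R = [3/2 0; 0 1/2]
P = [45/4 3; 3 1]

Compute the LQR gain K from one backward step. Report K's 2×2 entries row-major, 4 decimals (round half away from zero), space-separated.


BᵀP = [-14.2500 -4.0000; -31.5000 -9.0000]
S = R + BᵀPB = [3/2 0; 0 1/2] + [18.2500 40.5000; 40.5000 90.0000] = [19.7500 40.5000; 40.5000 90.5000]
BᵀPA = [8.2500 6.2500; 18.0000 13.5000]
K = S⁻¹·BᵀPA = [0.1198 0.1283; 0.1453 0.0918]
A−BK = [-0.5896 -0.6882; 2.0556 2.4036]
AᵀP(A−BK) = [0.8966 1.0399; 1.0399 1.2094]
P' = Q + AᵀP(A−BK) = [8.8966 -4.9601; -4.9601 10.2094]
tr(P') = 19.1060

0.1198 0.1283 0.1453 0.0918


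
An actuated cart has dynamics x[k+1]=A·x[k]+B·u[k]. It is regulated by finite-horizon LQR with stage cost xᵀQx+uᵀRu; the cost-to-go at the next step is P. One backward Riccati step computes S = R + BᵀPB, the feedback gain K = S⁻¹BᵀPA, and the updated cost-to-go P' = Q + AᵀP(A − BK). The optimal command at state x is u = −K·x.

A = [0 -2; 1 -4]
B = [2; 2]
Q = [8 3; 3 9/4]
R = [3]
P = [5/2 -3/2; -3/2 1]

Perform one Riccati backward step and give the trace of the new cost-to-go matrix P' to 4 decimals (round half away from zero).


13.0500

BᵀP = [2.0000 -1.0000]
S = R + BᵀPB = [3] + [2.0000] = [5.0000]
BᵀPA = [-1.0000 0.0000]
K = S⁻¹·BᵀPA = [-0.2000 0.0000]
A−BK = [0.4000 -2.0000; 1.4000 -4.0000]
AᵀP(A−BK) = [0.8000 -1.0000; -1.0000 2.0000]
P' = Q + AᵀP(A−BK) = [8.8000 2.0000; 2.0000 4.2500]
tr(P') = 13.0500


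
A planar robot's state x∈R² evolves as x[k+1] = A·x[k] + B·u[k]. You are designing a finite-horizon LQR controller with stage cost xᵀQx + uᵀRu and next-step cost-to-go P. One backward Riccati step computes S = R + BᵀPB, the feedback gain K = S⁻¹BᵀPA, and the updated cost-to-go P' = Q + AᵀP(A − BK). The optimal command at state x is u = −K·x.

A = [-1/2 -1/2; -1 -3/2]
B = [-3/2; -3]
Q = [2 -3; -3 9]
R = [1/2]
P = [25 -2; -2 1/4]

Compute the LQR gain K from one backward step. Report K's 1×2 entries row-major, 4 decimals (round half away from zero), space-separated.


BᵀP = [-31.5000 2.2500]
S = R + BᵀPB = [1/2] + [40.5000] = [41.0000]
BᵀPA = [13.5000 12.3750]
K = S⁻¹·BᵀPA = [0.3293 0.3018]
A−BK = [-0.0061 -0.0473; -0.0122 -0.5945]
AᵀP(A−BK) = [0.0549 0.0503; 0.0503 0.0774]
P' = Q + AᵀP(A−BK) = [2.0549 -2.9497; -2.9497 9.0774]
tr(P') = 11.1322

0.3293 0.3018


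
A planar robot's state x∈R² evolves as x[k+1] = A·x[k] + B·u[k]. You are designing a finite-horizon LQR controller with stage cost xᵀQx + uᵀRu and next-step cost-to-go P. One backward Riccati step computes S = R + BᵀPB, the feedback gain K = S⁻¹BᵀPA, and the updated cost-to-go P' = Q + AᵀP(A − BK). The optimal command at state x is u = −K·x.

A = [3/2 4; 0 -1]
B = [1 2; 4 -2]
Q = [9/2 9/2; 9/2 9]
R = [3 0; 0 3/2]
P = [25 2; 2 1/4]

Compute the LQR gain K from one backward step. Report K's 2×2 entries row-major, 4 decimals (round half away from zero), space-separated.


BᵀP = [33.0000 3.0000; 46.0000 3.5000]
S = R + BᵀPB = [3 0; 0 3/2] + [45.0000 60.0000; 60.0000 85.0000] = [48.0000 60.0000; 60.0000 86.5000]
BᵀPA = [49.5000 129.0000; 69.0000 180.5000]
K = S⁻¹·BᵀPA = [0.2568 0.5951; 0.6196 1.6739]
A−BK = [0.0041 0.0571; 0.2120 -0.0326]
AᵀP(A−BK) = [0.7887 2.0421; 2.0421 5.3397]
P' = Q + AᵀP(A−BK) = [5.2887 6.5421; 6.5421 14.3397]
tr(P') = 19.6284

0.2568 0.5951 0.6196 1.6739


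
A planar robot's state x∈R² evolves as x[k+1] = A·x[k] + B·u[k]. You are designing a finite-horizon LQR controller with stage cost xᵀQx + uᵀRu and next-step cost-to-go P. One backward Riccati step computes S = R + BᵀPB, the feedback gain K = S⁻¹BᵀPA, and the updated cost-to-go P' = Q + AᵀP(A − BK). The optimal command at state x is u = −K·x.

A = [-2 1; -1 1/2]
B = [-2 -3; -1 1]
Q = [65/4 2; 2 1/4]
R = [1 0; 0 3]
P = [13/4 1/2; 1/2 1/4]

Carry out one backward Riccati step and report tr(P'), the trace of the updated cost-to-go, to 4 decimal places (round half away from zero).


17.3371

BᵀP = [-7.0000 -1.2500; -9.2500 -1.2500]
S = R + BᵀPB = [1 0; 0 3] + [15.2500 19.7500; 19.7500 26.5000] = [16.2500 19.7500; 19.7500 29.5000]
BᵀPA = [15.2500 -7.6250; 19.7500 -9.8750]
K = S⁻¹·BᵀPA = [0.6697 -0.3348; 0.2211 -0.1106]
A−BK = [0.0028 -0.0014; -0.5514 0.2757]
AᵀP(A−BK) = [0.6697 -0.3348; -0.3348 0.1674]
P' = Q + AᵀP(A−BK) = [16.9197 1.6652; 1.6652 0.4174]
tr(P') = 17.3371


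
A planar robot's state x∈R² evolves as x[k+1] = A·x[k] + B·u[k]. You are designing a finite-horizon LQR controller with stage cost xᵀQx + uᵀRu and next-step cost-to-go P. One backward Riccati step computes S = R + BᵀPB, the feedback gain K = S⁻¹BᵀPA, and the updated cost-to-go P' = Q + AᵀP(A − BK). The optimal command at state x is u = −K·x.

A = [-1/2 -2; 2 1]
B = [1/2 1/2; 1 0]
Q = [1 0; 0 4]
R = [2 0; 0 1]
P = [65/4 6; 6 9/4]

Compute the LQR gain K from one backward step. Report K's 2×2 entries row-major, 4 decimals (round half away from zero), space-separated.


BᵀP = [14.1250 5.2500; 8.1250 3.0000]
S = R + BᵀPB = [2 0; 0 1] + [12.3125 7.0625; 7.0625 4.0625] = [14.3125 7.0625; 7.0625 5.0625]
BᵀPA = [3.4375 -23.0000; 1.9375 -13.2500]
K = S⁻¹·BᵀPA = [0.1647 -1.0125; 0.1529 -1.2048]
A−BK = [-0.6588 -0.8913; 1.8353 2.0125]
AᵀP(A−BK) = [0.2000 -0.4353; -0.4353 3.9993]
P' = Q + AᵀP(A−BK) = [1.2000 -0.4353; -0.4353 7.9993]
tr(P') = 9.1993

0.1647 -1.0125 0.1529 -1.2048


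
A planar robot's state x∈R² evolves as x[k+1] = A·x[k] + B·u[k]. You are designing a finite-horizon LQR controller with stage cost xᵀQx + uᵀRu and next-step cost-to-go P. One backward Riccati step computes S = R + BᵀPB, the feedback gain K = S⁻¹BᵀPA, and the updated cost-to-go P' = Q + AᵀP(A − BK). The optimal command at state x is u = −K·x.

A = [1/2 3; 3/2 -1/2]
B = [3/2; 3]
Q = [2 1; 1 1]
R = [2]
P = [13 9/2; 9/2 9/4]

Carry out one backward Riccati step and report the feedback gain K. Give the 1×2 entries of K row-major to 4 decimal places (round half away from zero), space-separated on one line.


BᵀP = [33.0000 13.5000]
S = R + BᵀPB = [2] + [90.0000] = [92.0000]
BᵀPA = [36.7500 92.2500]
K = S⁻¹·BᵀPA = [0.3995 1.0027]
A−BK = [-0.0992 1.4959; 0.3016 -3.5082]
AᵀP(A−BK) = [0.3825 0.0876; 0.0876 11.5618]
P' = Q + AᵀP(A−BK) = [2.3825 1.0876; 1.0876 12.5618]
tr(P') = 14.9443

0.3995 1.0027


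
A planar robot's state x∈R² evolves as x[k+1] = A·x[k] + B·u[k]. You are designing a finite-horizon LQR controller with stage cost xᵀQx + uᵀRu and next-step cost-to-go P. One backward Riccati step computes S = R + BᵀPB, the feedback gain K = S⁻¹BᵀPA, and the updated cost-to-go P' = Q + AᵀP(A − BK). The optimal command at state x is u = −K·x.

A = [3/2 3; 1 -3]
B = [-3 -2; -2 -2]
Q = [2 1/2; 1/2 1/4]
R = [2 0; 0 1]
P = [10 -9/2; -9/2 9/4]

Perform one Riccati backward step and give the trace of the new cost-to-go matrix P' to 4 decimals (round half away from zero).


21.3201

BᵀP = [-21.0000 9.0000; -11.0000 4.5000]
S = R + BᵀPB = [2 0; 0 1] + [45.0000 24.0000; 24.0000 13.0000] = [47.0000 24.0000; 24.0000 14.0000]
BᵀPA = [-22.5000 -90.0000; -12.0000 -46.5000]
K = S⁻¹·BᵀPA = [-0.3293 -1.7561; -0.2927 -0.3110]
A−BK = [-0.0732 -2.8902; -0.2439 -7.1341]
AᵀP(A−BK) = [0.3293 1.7561; 1.7561 18.7409]
P' = Q + AᵀP(A−BK) = [2.3293 2.2561; 2.2561 18.9909]
tr(P') = 21.3201


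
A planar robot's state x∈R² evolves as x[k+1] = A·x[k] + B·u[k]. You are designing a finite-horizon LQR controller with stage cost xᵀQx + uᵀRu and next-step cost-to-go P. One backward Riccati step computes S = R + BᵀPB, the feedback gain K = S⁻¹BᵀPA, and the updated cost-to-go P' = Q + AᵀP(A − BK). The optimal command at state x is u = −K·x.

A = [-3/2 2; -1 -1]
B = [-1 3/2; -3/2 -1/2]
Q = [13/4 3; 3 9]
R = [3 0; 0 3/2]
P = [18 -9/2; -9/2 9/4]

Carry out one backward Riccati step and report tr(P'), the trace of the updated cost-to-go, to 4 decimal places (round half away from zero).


16.6978

BᵀP = [-11.2500 1.1250; 29.2500 -7.8750]
S = R + BᵀPB = [3 0; 0 3/2] + [9.5625 -17.4375; -17.4375 47.8125] = [12.5625 -17.4375; -17.4375 49.3125]
BᵀPA = [15.7500 -23.6250; -36.0000 66.3750]
K = S⁻¹·BᵀPA = [0.4721 -0.0241; -0.5631 1.3375]
A−BK = [-0.1832 -0.0303; -0.5733 -0.3674]
AᵀP(A−BK) = [1.5428 -0.9710; -0.9710 2.9050]
P' = Q + AᵀP(A−BK) = [4.7928 2.0290; 2.0290 11.9050]
tr(P') = 16.6978


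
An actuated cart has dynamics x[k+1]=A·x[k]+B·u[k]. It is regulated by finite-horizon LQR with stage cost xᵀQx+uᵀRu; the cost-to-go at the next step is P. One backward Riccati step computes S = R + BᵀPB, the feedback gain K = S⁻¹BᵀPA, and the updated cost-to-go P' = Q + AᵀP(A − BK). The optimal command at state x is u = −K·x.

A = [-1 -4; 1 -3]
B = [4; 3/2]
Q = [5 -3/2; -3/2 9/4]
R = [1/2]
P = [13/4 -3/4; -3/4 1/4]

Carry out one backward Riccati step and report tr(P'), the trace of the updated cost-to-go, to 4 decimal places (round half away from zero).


8.0940

BᵀP = [11.8750 -2.6250]
S = R + BᵀPB = [1/2] + [43.5625] = [44.0625]
BᵀPA = [-14.5000 -39.6250]
K = S⁻¹·BᵀPA = [-0.3291 -0.8993]
A−BK = [0.3163 -0.4028; 1.4936 -1.6511]
AᵀP(A−BK) = [0.2284 -0.0397; -0.0397 0.6156]
P' = Q + AᵀP(A−BK) = [5.2284 -1.5397; -1.5397 2.8656]
tr(P') = 8.0940


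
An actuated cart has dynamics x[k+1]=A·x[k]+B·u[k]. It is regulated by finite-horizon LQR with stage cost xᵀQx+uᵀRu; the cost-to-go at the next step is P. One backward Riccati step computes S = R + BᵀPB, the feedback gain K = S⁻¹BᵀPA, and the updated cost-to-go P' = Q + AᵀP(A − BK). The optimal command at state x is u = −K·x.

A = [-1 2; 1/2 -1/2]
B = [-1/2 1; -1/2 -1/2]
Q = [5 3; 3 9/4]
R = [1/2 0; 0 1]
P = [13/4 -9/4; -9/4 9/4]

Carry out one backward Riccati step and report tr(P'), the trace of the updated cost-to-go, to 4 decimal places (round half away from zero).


BᵀP = [-0.5000 0.0000; 4.3750 -3.3750]
S = R + BᵀPB = [1/2 0; 0 1] + [0.2500 -0.5000; -0.5000 6.0625] = [0.7500 -0.5000; -0.5000 7.0625]
BᵀPA = [0.5000 -1.0000; -6.0625 10.4375]
K = S⁻¹·BᵀPA = [0.0991 -0.3653; -0.8514 1.4520]
A−BK = [-0.0991 0.3653; 0.1238 0.0433]
AᵀP(A−BK) = [0.8514 -1.4520; -1.4520 2.5418]
P' = Q + AᵀP(A−BK) = [5.8514 1.5480; 1.5480 4.7918]
tr(P') = 10.6432

10.6432


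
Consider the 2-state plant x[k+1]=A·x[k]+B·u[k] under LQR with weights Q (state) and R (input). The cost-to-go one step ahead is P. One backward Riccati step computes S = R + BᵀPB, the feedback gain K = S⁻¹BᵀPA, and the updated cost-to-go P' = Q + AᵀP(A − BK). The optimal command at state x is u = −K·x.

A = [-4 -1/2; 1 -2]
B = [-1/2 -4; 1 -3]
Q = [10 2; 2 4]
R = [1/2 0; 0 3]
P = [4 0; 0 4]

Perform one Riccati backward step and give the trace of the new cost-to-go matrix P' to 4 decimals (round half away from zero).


19.8302

BᵀP = [-2.0000 4.0000; -16.0000 -12.0000]
S = R + BᵀPB = [1/2 0; 0 3] + [5.0000 -4.0000; -4.0000 100.0000] = [5.5000 -4.0000; -4.0000 103.0000]
BᵀPA = [12.0000 -7.0000; 52.0000 32.0000]
K = S⁻¹·BᵀPA = [2.6231 -1.0772; 0.6067 0.2688]
A−BK = [-0.2616 0.0368; 0.1971 -0.1163]
AᵀP(A−BK) = [4.9737 -1.0536; -1.0536 0.8565]
P' = Q + AᵀP(A−BK) = [14.9737 0.9464; 0.9464 4.8565]
tr(P') = 19.8302


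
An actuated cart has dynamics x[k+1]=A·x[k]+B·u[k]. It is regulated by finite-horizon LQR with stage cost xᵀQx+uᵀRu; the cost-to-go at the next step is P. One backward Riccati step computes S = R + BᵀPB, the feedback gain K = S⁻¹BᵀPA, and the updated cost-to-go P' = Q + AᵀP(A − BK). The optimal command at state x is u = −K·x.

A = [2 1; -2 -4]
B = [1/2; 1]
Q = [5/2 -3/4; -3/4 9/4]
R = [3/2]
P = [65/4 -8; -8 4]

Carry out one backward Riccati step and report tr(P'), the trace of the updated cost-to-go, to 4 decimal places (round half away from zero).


293.9500

BᵀP = [0.1250 0.0000]
S = R + BᵀPB = [3/2] + [0.0625] = [1.5625]
BᵀPA = [0.2500 0.1250]
K = S⁻¹·BᵀPA = [0.1600 0.0800]
A−BK = [1.9200 0.9600; -2.1600 -4.0800]
AᵀP(A−BK) = [144.9600 144.4800; 144.4800 144.2400]
P' = Q + AᵀP(A−BK) = [147.4600 143.7300; 143.7300 146.4900]
tr(P') = 293.9500


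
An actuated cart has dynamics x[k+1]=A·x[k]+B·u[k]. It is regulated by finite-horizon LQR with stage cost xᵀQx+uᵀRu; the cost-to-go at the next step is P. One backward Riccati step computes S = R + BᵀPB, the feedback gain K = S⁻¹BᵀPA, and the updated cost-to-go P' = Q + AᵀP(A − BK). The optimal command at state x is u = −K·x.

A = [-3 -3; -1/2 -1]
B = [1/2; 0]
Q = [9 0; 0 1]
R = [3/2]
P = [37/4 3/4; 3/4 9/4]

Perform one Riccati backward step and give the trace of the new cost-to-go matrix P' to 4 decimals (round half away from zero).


BᵀP = [4.6250 0.3750]
S = R + BᵀPB = [3/2] + [2.3125] = [3.8125]
BᵀPA = [-14.0625 -14.2500]
K = S⁻¹·BᵀPA = [-3.6885 -3.7377]
A−BK = [-1.1557 -1.1311; -0.5000 -1.0000]
AᵀP(A−BK) = [34.1926 35.1885; 35.1885 36.7377]
P' = Q + AᵀP(A−BK) = [43.1926 35.1885; 35.1885 37.7377]
tr(P') = 80.9303

80.9303


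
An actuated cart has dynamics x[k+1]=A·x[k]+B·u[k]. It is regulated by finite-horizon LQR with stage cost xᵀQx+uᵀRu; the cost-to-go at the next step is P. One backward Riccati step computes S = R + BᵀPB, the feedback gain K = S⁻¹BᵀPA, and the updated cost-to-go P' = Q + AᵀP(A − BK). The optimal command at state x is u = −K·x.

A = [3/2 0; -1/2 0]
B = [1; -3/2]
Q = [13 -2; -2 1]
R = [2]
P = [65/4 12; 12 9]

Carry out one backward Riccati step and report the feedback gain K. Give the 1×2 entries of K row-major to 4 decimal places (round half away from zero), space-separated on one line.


-0.7500 0.0000

BᵀP = [-1.7500 -1.5000]
S = R + BᵀPB = [2] + [0.5000] = [2.5000]
BᵀPA = [-1.8750 0.0000]
K = S⁻¹·BᵀPA = [-0.7500 0.0000]
A−BK = [2.2500 0.0000; -1.6250 0.0000]
AᵀP(A−BK) = [19.4063 0.0000; 0.0000 0.0000]
P' = Q + AᵀP(A−BK) = [32.4063 -2.0000; -2.0000 1.0000]
tr(P') = 33.4063


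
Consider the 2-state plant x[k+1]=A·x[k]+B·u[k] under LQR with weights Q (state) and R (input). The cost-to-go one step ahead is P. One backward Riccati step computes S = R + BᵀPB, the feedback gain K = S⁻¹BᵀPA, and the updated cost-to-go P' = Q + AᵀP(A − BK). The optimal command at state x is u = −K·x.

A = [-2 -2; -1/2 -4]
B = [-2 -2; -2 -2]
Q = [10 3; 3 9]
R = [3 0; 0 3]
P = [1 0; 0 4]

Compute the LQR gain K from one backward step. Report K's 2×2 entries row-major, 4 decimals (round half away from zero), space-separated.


BᵀP = [-2.0000 -8.0000; -2.0000 -8.0000]
S = R + BᵀPB = [3 0; 0 3] + [20.0000 20.0000; 20.0000 20.0000] = [23.0000 20.0000; 20.0000 23.0000]
BᵀPA = [8.0000 36.0000; 8.0000 36.0000]
K = S⁻¹·BᵀPA = [0.1860 0.8372; 0.1860 0.8372]
A−BK = [-1.2558 1.3488; 0.2442 -0.6512]
AᵀP(A−BK) = [2.0233 -1.3953; -1.3953 7.7209]
P' = Q + AᵀP(A−BK) = [12.0233 1.6047; 1.6047 16.7209]
tr(P') = 28.7442

0.1860 0.8372 0.1860 0.8372


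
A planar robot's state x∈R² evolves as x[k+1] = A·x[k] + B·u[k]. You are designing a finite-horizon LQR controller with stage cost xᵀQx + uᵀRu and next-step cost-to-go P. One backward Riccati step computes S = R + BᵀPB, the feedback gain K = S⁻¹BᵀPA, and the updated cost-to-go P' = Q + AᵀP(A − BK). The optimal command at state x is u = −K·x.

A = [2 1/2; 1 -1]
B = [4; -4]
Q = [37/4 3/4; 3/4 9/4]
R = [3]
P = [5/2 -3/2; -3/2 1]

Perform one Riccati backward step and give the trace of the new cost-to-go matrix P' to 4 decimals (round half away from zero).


12.0736

BᵀP = [16.0000 -10.0000]
S = R + BᵀPB = [3] + [104.0000] = [107.0000]
BᵀPA = [22.0000 18.0000]
K = S⁻¹·BᵀPA = [0.2056 0.1682]
A−BK = [1.1776 -0.1729; 1.8224 -0.3271]
AᵀP(A−BK) = [0.4766 0.0491; 0.0491 0.0970]
P' = Q + AᵀP(A−BK) = [9.7266 0.7991; 0.7991 2.3470]
tr(P') = 12.0736


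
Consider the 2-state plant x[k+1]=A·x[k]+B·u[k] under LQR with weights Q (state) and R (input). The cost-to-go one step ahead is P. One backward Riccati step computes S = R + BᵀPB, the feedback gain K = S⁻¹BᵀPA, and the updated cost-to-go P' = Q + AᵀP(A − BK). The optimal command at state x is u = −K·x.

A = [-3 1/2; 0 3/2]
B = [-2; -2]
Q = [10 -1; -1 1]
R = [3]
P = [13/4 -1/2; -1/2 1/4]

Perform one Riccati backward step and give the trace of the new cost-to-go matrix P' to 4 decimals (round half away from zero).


BᵀP = [-5.5000 0.5000]
S = R + BᵀPB = [3] + [10.0000] = [13.0000]
BᵀPA = [16.5000 -2.0000]
K = S⁻¹·BᵀPA = [1.2692 -0.1538]
A−BK = [-0.4615 0.1923; 2.5385 1.1923]
AᵀP(A−BK) = [8.3077 -0.0865; -0.0865 0.3173]
P' = Q + AᵀP(A−BK) = [18.3077 -1.0865; -1.0865 1.3173]
tr(P') = 19.6250

19.6250


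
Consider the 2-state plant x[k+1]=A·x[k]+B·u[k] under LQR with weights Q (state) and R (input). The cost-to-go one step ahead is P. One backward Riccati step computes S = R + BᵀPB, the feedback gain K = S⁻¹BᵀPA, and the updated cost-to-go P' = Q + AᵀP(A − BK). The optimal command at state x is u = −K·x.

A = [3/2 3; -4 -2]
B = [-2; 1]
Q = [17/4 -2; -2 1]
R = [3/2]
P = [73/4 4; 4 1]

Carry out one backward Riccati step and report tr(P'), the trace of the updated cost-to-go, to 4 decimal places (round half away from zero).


10.1455

BᵀP = [-32.5000 -7.0000]
S = R + BᵀPB = [3/2] + [58.0000] = [59.5000]
BᵀPA = [-20.7500 -83.5000]
K = S⁻¹·BᵀPA = [-0.3487 -1.4034]
A−BK = [0.8025 0.1933; -3.6513 -0.5966]
AᵀP(A−BK) = [1.8262 1.0053; 1.0053 3.0693]
P' = Q + AᵀP(A−BK) = [6.0762 -0.9947; -0.9947 4.0693]
tr(P') = 10.1455


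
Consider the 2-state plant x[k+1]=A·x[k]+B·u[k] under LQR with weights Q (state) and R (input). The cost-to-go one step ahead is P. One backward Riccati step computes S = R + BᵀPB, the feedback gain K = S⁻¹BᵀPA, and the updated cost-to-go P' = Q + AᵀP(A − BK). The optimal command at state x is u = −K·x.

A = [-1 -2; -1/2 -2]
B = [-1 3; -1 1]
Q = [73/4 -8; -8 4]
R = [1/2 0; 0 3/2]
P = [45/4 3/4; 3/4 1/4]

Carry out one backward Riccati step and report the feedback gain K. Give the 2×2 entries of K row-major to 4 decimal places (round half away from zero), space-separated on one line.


BᵀP = [-12.0000 -1.0000; 34.5000 2.5000]
S = R + BᵀPB = [1/2 0; 0 3/2] + [13.0000 -37.0000; -37.0000 106.0000] = [13.5000 -37.0000; -37.0000 107.5000]
BᵀPA = [12.5000 26.0000; -35.7500 -74.0000]
K = S⁻¹·BᵀPA = [0.2553 0.6930; -0.2447 -0.4498]
A−BK = [-0.0106 0.0426; 0.0000 -0.8571]
AᵀP(A−BK) = [0.1237 0.2553; 0.2553 0.6930]
P' = Q + AᵀP(A−BK) = [18.3737 -7.7447; -7.7447 4.6930]
tr(P') = 23.0667

0.2553 0.6930 -0.2447 -0.4498


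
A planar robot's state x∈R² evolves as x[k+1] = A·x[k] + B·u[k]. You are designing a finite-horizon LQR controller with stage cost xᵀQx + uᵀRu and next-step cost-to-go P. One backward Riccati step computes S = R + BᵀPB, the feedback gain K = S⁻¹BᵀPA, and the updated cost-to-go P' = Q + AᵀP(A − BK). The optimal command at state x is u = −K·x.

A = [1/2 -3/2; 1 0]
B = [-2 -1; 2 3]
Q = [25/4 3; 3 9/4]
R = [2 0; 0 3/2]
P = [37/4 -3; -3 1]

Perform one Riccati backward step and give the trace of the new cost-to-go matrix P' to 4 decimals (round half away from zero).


8.9710

BᵀP = [-24.5000 8.0000; -18.2500 6.0000]
S = R + BᵀPB = [2 0; 0 3/2] + [65.0000 48.5000; 48.5000 36.2500] = [67.0000 48.5000; 48.5000 37.7500]
BᵀPA = [-4.2500 36.7500; -3.1250 27.3750]
K = S⁻¹·BᵀPA = [-0.0501 0.3369; -0.0184 0.2924]
A−BK = [0.3814 -0.5339; 1.1554 -1.5508]
AᵀP(A−BK) = [0.0420 -0.0922; -0.0922 0.4290]
P' = Q + AᵀP(A−BK) = [6.2920 2.9078; 2.9078 2.6790]
tr(P') = 8.9710


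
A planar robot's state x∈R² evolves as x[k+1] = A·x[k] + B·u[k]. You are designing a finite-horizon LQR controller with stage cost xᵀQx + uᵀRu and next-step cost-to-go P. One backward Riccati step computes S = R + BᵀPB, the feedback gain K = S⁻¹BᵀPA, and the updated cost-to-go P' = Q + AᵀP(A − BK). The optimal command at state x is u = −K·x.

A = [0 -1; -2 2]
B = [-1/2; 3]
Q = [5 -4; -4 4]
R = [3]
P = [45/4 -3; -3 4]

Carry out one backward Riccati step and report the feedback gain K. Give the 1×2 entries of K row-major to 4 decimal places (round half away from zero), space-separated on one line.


-0.5314 0.8192

BᵀP = [-14.6250 13.5000]
S = R + BᵀPB = [3] + [47.8125] = [50.8125]
BᵀPA = [-27.0000 41.6250]
K = S⁻¹·BᵀPA = [-0.5314 0.8192]
A−BK = [-0.2657 -0.5904; -0.4059 -0.4576]
AᵀP(A−BK) = [1.6531 0.1181; 0.1181 5.1513]
P' = Q + AᵀP(A−BK) = [6.6531 -3.8819; -3.8819 9.1513]
tr(P') = 15.8044


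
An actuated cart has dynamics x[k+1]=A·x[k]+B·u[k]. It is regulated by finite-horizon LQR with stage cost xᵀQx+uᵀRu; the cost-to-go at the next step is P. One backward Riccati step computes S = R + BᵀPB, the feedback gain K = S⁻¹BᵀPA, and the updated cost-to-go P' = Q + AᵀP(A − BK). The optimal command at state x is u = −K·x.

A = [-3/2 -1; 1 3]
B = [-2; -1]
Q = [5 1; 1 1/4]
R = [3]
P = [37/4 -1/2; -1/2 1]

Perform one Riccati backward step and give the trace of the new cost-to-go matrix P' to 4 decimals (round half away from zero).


22.8125

BᵀP = [-18.0000 0.0000]
S = R + BᵀPB = [3] + [36.0000] = [39.0000]
BᵀPA = [27.0000 18.0000]
K = S⁻¹·BᵀPA = [0.6923 0.4615]
A−BK = [-0.1154 -0.0769; 1.6923 3.4615]
AᵀP(A−BK) = [4.6202 7.1635; 7.1635 12.9423]
P' = Q + AᵀP(A−BK) = [9.6202 8.1635; 8.1635 13.1923]
tr(P') = 22.8125


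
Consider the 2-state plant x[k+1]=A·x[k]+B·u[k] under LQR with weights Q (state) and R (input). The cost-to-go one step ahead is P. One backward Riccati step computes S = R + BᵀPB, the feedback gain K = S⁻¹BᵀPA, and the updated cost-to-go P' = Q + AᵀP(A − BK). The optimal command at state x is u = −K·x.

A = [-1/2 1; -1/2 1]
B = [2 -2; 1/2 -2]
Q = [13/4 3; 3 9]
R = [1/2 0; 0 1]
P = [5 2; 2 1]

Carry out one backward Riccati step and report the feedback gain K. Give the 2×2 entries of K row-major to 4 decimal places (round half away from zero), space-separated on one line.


BᵀP = [11.0000 4.5000; -14.0000 -6.0000]
S = R + BᵀPB = [1/2 0; 0 1] + [24.2500 -31.0000; -31.0000 40.0000] = [24.7500 -31.0000; -31.0000 41.0000]
BᵀPA = [-7.7500 15.5000; 10.0000 -20.0000]
K = S⁻¹·BᵀPA = [-0.1442 0.2884; 0.1349 -0.2698]
A−BK = [0.0581 -0.1163; -0.1581 0.3163]
AᵀP(A−BK) = [0.0337 -0.0674; -0.0674 0.1349]
P' = Q + AᵀP(A−BK) = [3.2837 2.9326; 2.9326 9.1349]
tr(P') = 12.4186

-0.1442 0.2884 0.1349 -0.2698


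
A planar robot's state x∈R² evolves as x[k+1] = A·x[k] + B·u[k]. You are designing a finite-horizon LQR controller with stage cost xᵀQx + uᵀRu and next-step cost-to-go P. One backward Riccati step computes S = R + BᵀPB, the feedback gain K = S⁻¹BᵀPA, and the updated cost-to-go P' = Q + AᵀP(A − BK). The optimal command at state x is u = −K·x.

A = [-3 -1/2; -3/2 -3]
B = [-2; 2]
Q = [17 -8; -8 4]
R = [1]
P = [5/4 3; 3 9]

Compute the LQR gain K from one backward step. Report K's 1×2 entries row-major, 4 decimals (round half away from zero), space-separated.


BᵀP = [3.5000 12.0000]
S = R + BᵀPB = [1] + [17.0000] = [18.0000]
BᵀPA = [-28.5000 -37.7500]
K = S⁻¹·BᵀPA = [-1.5833 -2.0972]
A−BK = [-6.1667 -4.6944; 1.6667 1.1944]
AᵀP(A−BK) = [13.3750 11.8542; 11.8542 11.1424]
P' = Q + AᵀP(A−BK) = [30.3750 3.8542; 3.8542 15.1424]
tr(P') = 45.5174

-1.5833 -2.0972
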